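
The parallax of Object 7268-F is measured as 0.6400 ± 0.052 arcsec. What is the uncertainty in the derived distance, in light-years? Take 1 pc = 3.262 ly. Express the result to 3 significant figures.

0.414 ly

d = 1/p, so σ_d = σ_p / p².
σ_d = 0.0520 / (0.6400)² = 0.0520 / 0.4096 = 0.12695 pc = 0.12695 × 3.262 ly = 0.41411 ly.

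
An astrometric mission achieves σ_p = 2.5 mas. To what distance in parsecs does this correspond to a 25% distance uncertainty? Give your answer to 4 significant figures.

100.0 pc

σ_d/d = σ_p/p, so the condition is σ_p/p ≤ 0.25, i.e. p ≥ σ_p/0.25.
p_min = 2.5/0.25 = 10 mas = 0.01 arcsec.
d_max = 1/p_min = 1/0.01 = 100 pc.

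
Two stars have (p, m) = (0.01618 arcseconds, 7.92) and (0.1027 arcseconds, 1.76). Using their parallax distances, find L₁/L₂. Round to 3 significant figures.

L₁/L₂ = 0.138

d₁ = 1/p₁ = 1/0.01618″ = 61.805 pc; d₂ = 1/p₂ = 1/0.1027″ = 9.7371 pc.
M₁ = m₁ − 5 log₁₀ d₁ + 5 = 7.92 − 8.9551 + 5 = 3.9649.
M₂ = 1.76 − 4.9421 + 5 = 1.8179.
L₁/L₂ = 10^(0.4(M₂ − M₁)) = 10^(0.4 × (-2.1470)) = 10^(-0.85880) = 0.13842.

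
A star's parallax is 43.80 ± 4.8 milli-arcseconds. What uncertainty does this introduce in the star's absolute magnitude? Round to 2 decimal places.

M = m − 5 log₁₀ d + 5 = m + 5 log₁₀ p + 5, so ∂M/∂p = 5/(p ln 10).
σ_M = (5/ln 10) · (σ_p/p) = 2.1715 × 4.8/43.80 = 2.1715 × 0.10959 = 0.23797.

σ_M = 0.24 mag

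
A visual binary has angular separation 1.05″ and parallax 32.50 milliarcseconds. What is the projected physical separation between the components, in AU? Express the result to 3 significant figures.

d = 1/p = 1/0.03250″ = 30.769 pc.
At distance d (pc), an angle of θ arcsec spans θ·d AU: s = 1.05 × 30.769 = 32.307 AU.

32.3 AU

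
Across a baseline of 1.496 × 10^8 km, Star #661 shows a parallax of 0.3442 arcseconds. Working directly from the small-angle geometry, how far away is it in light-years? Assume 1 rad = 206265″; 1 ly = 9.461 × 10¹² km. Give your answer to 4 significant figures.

9.476 ly

θ = 0.3442″ = 0.3442/206265 = 1.6687 × 10^-6 rad.
d = B/θ = (1.496 × 10^8) / (1.6687 × 10^-6) = 8.9651 × 10^13 km = (8.9651 × 10^13) / (9.461 × 10^12) ly = 9.4758 ly.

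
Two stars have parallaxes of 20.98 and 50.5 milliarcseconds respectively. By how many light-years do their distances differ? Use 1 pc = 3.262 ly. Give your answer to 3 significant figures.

90.9 ly

d_A = 1/0.02098″ = 47.664 pc; d_B = 1/0.05050″ = 19.802 pc.
|d_B − d_A| = |19.802 − 47.664| = 27.862 pc = 27.862 × 3.262 ly = 90.886 ly.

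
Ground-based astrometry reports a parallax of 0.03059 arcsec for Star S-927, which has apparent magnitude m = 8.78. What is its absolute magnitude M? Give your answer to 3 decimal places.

d = 1/p = 1/0.03059″ = 32.69 pc.
m − M = 5 log₁₀(32.69) − 5 = 7.5721 − 5 = 2.5721.
M = m − (m − M) = 8.78 − 2.5721 = 6.208.

M = 6.208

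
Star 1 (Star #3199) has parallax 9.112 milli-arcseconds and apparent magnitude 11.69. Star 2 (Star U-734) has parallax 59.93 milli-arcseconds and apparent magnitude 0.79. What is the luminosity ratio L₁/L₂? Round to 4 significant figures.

d₁ = 1/p₁ = 1/0.009112″ = 109.75 pc; d₂ = 1/p₂ = 1/0.05993″ = 16.686 pc.
M₁ = m₁ − 5 log₁₀ d₁ + 5 = 11.69 − 10.2020 + 5 = 6.4880.
M₂ = 0.79 − 6.1118 + 5 = -0.3218.
L₁/L₂ = 10^(0.4(M₂ − M₁)) = 10^(0.4 × (-6.8098)) = 10^(-2.72392) = 0.0018883.

L₁/L₂ = 0.001888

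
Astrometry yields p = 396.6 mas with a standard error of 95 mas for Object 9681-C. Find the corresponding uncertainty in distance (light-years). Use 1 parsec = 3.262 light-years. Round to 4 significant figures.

d = 1/p, so σ_d = σ_p / p².
σ_d = 0.0950 / (0.3966)² = 0.0950 / 0.15729 = 0.60398 pc = 0.60398 × 3.262 ly = 1.9702 ly.

1.970 ly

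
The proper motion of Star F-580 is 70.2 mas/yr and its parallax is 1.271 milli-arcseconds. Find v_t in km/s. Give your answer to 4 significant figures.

261.8 km/s

d = 1/p = 1/0.001271″ = 786.78 pc.
μ = 70.2 mas/yr = 0.0702 ″/yr.
v_t = 4.74 × μ × d = 4.74 × 0.0702 × 786.78 = 261.8 km/s.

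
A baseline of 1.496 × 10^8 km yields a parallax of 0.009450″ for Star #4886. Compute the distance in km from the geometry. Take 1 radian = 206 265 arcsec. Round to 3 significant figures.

θ = 0.009450″ = 0.009450/206265 = 4.5815 × 10^-8 rad.
d = B/θ = (1.496 × 10^8) / (4.5815 × 10^-8) = 3.2653 × 10^15 km.

3.27 × 10^15 km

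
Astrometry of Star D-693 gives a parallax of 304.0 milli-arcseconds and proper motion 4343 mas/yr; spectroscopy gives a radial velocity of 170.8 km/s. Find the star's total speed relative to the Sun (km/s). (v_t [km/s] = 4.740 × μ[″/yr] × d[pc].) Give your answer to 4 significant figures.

183.7 km/s

d = 1/p = 1/0.3040″ = 3.2895 pc.
μ = 4343 mas/yr = 4.343 ″/yr.
v_t = 4.740 μ d = 4.740 × 4.343 × 3.2895 = 67.717 km/s.
v = √(v_r² + v_t²) = √(170.8² + 67.717²) = √33758.2 = 183.73 km/s.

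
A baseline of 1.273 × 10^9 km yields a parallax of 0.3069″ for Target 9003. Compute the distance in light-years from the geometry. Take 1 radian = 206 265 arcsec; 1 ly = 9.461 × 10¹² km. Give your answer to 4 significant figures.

θ = 0.3069″ = 0.3069/206265 = 1.4879 × 10^-6 rad.
d = B/θ = (1.273 × 10^9) / (1.4879 × 10^-6) = 8.5557 × 10^14 km = (8.5557 × 10^14) / (9.461 × 10^12) ly = 90.431 ly.

90.43 ly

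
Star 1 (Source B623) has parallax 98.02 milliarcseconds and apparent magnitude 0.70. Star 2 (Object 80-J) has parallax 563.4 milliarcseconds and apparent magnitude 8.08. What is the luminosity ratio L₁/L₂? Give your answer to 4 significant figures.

L₁/L₂ = 29580

d₁ = 1/p₁ = 1/0.09802″ = 10.202 pc; d₂ = 1/p₂ = 1/0.5634″ = 1.7749 pc.
M₁ = m₁ − 5 log₁₀ d₁ + 5 = 0.70 − 5.0434 + 5 = 0.6566.
M₂ = 8.08 − 1.2459 + 5 = 11.8341.
L₁/L₂ = 10^(0.4(M₂ − M₁)) = 10^(0.4 × 11.1775) = 10^4.47100 = 29580.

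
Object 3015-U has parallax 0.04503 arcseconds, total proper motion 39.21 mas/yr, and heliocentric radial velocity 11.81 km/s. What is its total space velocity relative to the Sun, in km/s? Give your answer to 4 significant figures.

d = 1/p = 1/0.04503″ = 22.207 pc.
μ = 39.21 mas/yr = 0.03921 ″/yr.
v_t = 4.740 μ d = 4.740 × 0.03921 × 22.207 = 4.1273 km/s.
v = √(v_r² + v_t²) = √(11.81² + 4.1273²) = √156.511 = 12.51 km/s.

12.51 km/s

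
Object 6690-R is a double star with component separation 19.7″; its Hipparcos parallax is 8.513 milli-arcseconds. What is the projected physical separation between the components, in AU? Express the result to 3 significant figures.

d = 1/p = 1/0.008513″ = 117.47 pc.
At distance d (pc), an angle of θ arcsec spans θ·d AU: s = 19.7 × 117.47 = 2314.2 AU.

2310 AU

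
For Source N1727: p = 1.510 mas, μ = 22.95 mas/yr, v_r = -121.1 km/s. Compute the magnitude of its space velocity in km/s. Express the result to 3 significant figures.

d = 1/p = 1/0.001510″ = 662.25 pc.
μ = 22.95 mas/yr = 0.02295 ″/yr.
v_t = 4.740 μ d = 4.740 × 0.02295 × 662.25 = 72.042 km/s.
v = √(v_r² + v_t²) = √((-121.1)² + 72.042²) = √19855.3 = 140.91 km/s.

141 km/s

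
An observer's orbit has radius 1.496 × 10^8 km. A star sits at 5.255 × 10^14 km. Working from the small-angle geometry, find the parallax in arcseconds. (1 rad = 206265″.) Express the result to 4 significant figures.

θ ≈ B/d = (1.496 × 10^8) / (5.255 × 10^14) = 2.8468 × 10^-7 rad.
In arcseconds: 2.8468 × 10^-7 × 206265 = 0.05872″.

0.05872 arcsec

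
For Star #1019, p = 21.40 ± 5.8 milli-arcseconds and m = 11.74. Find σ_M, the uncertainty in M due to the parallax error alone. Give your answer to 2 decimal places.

σ_M = 0.59 mag

M = m − 5 log₁₀ d + 5 = m + 5 log₁₀ p + 5, so ∂M/∂p = 5/(p ln 10).
σ_M = (5/ln 10) · (σ_p/p) = 2.1715 × 5.8/21.40 = 2.1715 × 0.27103 = 0.58854.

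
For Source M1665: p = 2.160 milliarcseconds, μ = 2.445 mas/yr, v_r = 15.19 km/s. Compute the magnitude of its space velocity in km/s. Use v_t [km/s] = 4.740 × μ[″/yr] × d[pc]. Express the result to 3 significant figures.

d = 1/p = 1/0.002160″ = 462.96 pc.
μ = 2.445 mas/yr = 0.002445 ″/yr.
v_t = 4.740 μ d = 4.740 × 0.002445 × 462.96 = 5.3654 km/s.
v = √(v_r² + v_t²) = √(15.19² + 5.3654²) = √259.524 = 16.11 km/s.

16.1 km/s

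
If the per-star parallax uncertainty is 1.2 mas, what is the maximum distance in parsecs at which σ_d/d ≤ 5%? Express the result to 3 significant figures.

41.7 pc

σ_d/d = σ_p/p, so the condition is σ_p/p ≤ 0.05, i.e. p ≥ σ_p/0.05.
p_min = 1.2/0.05 = 24 mas = 0.024 arcsec.
d_max = 1/p_min = 1/0.024 = 41.667 pc.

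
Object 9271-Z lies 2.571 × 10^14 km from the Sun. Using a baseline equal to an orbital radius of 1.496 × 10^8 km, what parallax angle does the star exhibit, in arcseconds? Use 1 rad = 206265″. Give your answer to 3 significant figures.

θ ≈ B/d = (1.496 × 10^8) / (2.571 × 10^14) = 5.8187 × 10^-7 rad.
In arcseconds: 5.8187 × 10^-7 × 206265 = 0.12002″.

0.120 arcsec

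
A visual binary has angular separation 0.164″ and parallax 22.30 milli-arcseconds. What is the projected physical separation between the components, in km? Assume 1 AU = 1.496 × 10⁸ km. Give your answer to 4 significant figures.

1.100 × 10^9 km

d = 1/p = 1/0.02230″ = 44.843 pc.
At distance d (pc), an angle of θ arcsec spans θ·d AU: s = 0.164 × 44.843 = 7.3543 AU.
= 7.3543 × 1.496 × 10⁸ km = 1.1002 × 10^9 km.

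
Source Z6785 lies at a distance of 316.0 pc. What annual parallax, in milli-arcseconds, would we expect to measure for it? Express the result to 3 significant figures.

3.16 mas

p = 1/d = 1/316 = 0.0031646 arcsec.
= 0.0031646 × 1000 = 3.1646 mas.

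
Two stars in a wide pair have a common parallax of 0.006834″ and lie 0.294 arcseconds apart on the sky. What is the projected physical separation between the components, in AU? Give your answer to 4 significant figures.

d = 1/p = 1/0.006834″ = 146.33 pc.
At distance d (pc), an angle of θ arcsec spans θ·d AU: s = 0.294 × 146.33 = 43.021 AU.

43.02 AU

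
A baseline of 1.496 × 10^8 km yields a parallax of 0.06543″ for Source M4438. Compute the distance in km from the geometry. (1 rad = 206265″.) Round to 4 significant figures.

4.716 × 10^14 km

θ = 0.06543″ = 0.06543/206265 = 3.1721 × 10^-7 rad.
d = B/θ = (1.496 × 10^8) / (3.1721 × 10^-7) = 4.7161 × 10^14 km.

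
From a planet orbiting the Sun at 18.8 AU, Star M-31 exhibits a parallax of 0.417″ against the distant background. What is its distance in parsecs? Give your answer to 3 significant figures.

With baseline B (in AU) and parallax p (in arcsec), d = B/p parsecs.
d = 18.8 / 0.417 = 45.084 pc.

45.1 pc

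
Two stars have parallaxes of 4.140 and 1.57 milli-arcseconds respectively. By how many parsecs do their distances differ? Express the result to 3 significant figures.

395 pc

d_A = 1/0.004140″ = 241.55 pc; d_B = 1/0.001570″ = 636.94 pc.
|d_B − d_A| = |636.94 − 241.55| = 395.39 pc.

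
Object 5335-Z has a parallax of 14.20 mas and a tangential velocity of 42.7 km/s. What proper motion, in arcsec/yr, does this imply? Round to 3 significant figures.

0.128 arcsec/yr

d = 1/p = 1/0.01420″ = 70.423 pc.
μ = v_t / (4.74 d) = 42.7 / (4.74 × 70.423) = 42.7 / 333.81 = 0.12792 ″/yr.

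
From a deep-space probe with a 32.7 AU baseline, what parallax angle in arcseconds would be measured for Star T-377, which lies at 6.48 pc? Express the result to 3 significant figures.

p (arcsec) = B (AU) / d (pc).
p = 32.7 / 6.48 = 5.0463 arcsec.

5.05 arcsec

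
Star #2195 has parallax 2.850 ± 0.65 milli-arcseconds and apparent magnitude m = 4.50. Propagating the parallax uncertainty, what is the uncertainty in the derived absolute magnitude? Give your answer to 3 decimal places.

M = m − 5 log₁₀ d + 5 = m + 5 log₁₀ p + 5, so ∂M/∂p = 5/(p ln 10).
σ_M = (5/ln 10) · (σ_p/p) = 2.1715 × 0.65/2.850 = 2.1715 × 0.22807 = 0.49525.

σ_M = 0.495 mag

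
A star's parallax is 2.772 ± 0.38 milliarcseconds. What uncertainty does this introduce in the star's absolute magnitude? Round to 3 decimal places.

M = m − 5 log₁₀ d + 5 = m + 5 log₁₀ p + 5, so ∂M/∂p = 5/(p ln 10).
σ_M = (5/ln 10) · (σ_p/p) = 2.1715 × 0.38/2.772 = 2.1715 × 0.13709 = 0.29769.

σ_M = 0.298 mag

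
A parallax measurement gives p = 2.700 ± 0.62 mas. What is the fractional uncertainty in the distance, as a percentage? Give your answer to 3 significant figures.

For d = 1/p, |σ_d/d| = |σ_p/p|.
σ_p/p = 0.62 / 2.700 = 0.22963 = 22.963%.

23.0%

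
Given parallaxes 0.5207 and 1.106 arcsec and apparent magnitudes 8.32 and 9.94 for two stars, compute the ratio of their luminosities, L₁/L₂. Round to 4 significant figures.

L₁/L₂ = 20.06

d₁ = 1/p₁ = 1/0.5207″ = 1.9205 pc; d₂ = 1/p₂ = 1/1.106″ = 0.90416 pc.
M₁ = m₁ − 5 log₁₀ d₁ + 5 = 8.32 − 1.4171 + 5 = 11.9029.
M₂ = 9.94 − (-0.2188) + 5 = 15.1588.
L₁/L₂ = 10^(0.4(M₂ − M₁)) = 10^(0.4 × 3.2559) = 10^1.30236 = 20.061.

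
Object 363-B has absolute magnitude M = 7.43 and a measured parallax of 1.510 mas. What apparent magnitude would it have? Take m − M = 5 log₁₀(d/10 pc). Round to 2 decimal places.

d = 1/p = 1/0.001510″ = 662.25 pc.
m − M = 5 log₁₀ d − 5 = 5 log₁₀(662.25) − 5 = 14.1051 − 5 = 9.1051.
m = M + (m − M) = 7.43 + 9.1051 = 16.54.

m = 16.54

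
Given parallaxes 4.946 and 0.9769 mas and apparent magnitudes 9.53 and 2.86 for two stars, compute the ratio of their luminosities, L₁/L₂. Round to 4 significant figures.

d₁ = 1/p₁ = 1/0.004946″ = 202.18 pc; d₂ = 1/p₂ = 1/0.0009769″ = 1023.6 pc.
M₁ = m₁ − 5 log₁₀ d₁ + 5 = 9.53 − 11.5287 + 5 = 3.0013.
M₂ = 2.86 − 15.0507 + 5 = -7.1907.
L₁/L₂ = 10^(0.4(M₂ − M₁)) = 10^(0.4 × (-10.1920)) = 10^(-4.07680) = 0.000083792.

L₁/L₂ = 8.379 × 10^-5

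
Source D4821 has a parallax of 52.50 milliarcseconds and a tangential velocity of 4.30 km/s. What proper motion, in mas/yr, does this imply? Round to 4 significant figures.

d = 1/p = 1/0.05250″ = 19.048 pc.
μ = v_t / (4.74 d) = 4.30 / (4.74 × 19.048) = 4.30 / 90.288 = 0.047625 ″/yr = 47.625 mas/yr.

47.63 mas/yr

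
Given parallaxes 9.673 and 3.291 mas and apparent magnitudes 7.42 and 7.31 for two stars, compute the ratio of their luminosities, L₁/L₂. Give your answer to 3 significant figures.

d₁ = 1/p₁ = 1/0.009673″ = 103.38 pc; d₂ = 1/p₂ = 1/0.003291″ = 303.86 pc.
M₁ = m₁ − 5 log₁₀ d₁ + 5 = 7.42 − 10.0722 + 5 = 2.3478.
M₂ = 7.31 − 12.4134 + 5 = -0.1034.
L₁/L₂ = 10^(0.4(M₂ − M₁)) = 10^(0.4 × (-2.4512)) = 10^(-0.98048) = 0.1046.

L₁/L₂ = 0.105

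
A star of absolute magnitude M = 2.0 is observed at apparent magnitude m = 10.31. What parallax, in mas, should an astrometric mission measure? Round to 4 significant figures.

2.178 mas

m − M = 10.31 − 2.0 = 8.31.
d = 10^((m−M)/5 + 1) = 10^2.662 = 459.2 pc.
p = 1/d = 1/459.2 = 0.0021777 arcsec = 2.1777 mas.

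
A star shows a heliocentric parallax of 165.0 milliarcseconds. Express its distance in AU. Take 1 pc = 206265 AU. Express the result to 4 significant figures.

1.250 × 10^6 AU

p = 165.0 milliarcseconds = 0.1650 arcsec.
d = 1/p = 1/0.1650 = 6.0606 pc.
In AU: 6.0606 × 206265 = 1.2501 × 10^6 AU.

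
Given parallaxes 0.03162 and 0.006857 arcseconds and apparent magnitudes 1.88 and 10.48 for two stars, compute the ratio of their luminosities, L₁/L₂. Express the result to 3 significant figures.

d₁ = 1/p₁ = 1/0.03162″ = 31.626 pc; d₂ = 1/p₂ = 1/0.006857″ = 145.84 pc.
M₁ = m₁ − 5 log₁₀ d₁ + 5 = 1.88 − 7.5002 + 5 = -0.6202.
M₂ = 10.48 − 10.8194 + 5 = 4.6606.
L₁/L₂ = 10^(0.4(M₂ − M₁)) = 10^(0.4 × 5.2808) = 10^2.11232 = 129.51.

L₁/L₂ = 130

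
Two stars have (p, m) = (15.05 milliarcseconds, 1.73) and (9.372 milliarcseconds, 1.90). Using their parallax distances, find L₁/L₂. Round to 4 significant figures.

L₁/L₂ = 0.4535

d₁ = 1/p₁ = 1/0.01505″ = 66.445 pc; d₂ = 1/p₂ = 1/0.009372″ = 106.7 pc.
M₁ = m₁ − 5 log₁₀ d₁ + 5 = 1.73 − 9.1123 + 5 = -2.3823.
M₂ = 1.90 − 10.1408 + 5 = -3.2408.
L₁/L₂ = 10^(0.4(M₂ − M₁)) = 10^(0.4 × (-0.8585)) = 10^(-0.34340) = 0.45352.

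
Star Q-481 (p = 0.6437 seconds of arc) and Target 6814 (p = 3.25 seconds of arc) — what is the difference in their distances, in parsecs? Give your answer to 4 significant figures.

d_A = 1/0.6437″ = 1.5535 pc; d_B = 1/3.250″ = 0.30769 pc.
|d_B − d_A| = |0.30769 − 1.5535| = 1.2458 pc.

1.246 pc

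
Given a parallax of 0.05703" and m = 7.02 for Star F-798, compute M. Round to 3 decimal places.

M = 5.801

d = 1/p = 1/0.05703″ = 17.535 pc.
m − M = 5 log₁₀(17.535) − 5 = 6.2195 − 5 = 1.2195.
M = m − (m − M) = 7.02 − 1.2195 = 5.801.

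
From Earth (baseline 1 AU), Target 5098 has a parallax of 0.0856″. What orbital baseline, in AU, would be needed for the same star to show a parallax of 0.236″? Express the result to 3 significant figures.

Parallax scales linearly with baseline: p ∝ B, so B = p_target / p_Earth × 1 AU.
B = 0.236 / 0.0856 = 2.757 AU.

2.76 AU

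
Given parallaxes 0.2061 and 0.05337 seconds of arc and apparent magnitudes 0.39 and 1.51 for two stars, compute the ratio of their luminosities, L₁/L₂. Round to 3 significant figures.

d₁ = 1/p₁ = 1/0.2061″ = 4.852 pc; d₂ = 1/p₂ = 1/0.05337″ = 18.737 pc.
M₁ = m₁ − 5 log₁₀ d₁ + 5 = 0.39 − 3.4296 + 5 = 1.9604.
M₂ = 1.51 − 6.3635 + 5 = 0.1465.
L₁/L₂ = 10^(0.4(M₂ − M₁)) = 10^(0.4 × (-1.8139)) = 10^(-0.72556) = 0.18812.

L₁/L₂ = 0.188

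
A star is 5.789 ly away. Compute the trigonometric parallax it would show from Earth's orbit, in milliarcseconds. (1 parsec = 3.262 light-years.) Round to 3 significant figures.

563 mas

d = 5.789 ly ÷ 3.262 = 1.7747 pc.
p = 1/d = 1/1.7747 = 0.56348 arcsec.
= 0.56348 × 1000 = 563.48 mas.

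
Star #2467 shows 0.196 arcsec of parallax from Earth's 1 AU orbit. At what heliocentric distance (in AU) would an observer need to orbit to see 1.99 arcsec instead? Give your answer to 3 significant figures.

10.2 AU

Parallax scales linearly with baseline: p ∝ B, so B = p_target / p_Earth × 1 AU.
B = 1.99 / 0.196 = 10.153 AU.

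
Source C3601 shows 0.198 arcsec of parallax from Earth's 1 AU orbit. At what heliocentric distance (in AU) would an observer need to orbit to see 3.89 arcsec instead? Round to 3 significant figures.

Parallax scales linearly with baseline: p ∝ B, so B = p_target / p_Earth × 1 AU.
B = 3.89 / 0.198 = 19.646 AU.

19.6 AU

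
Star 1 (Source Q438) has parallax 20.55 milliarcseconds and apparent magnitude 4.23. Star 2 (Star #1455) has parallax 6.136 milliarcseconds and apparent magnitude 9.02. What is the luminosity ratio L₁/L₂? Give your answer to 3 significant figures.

d₁ = 1/p₁ = 1/0.02055″ = 48.662 pc; d₂ = 1/p₂ = 1/0.006136″ = 162.97 pc.
M₁ = m₁ − 5 log₁₀ d₁ + 5 = 4.23 − 8.4359 + 5 = 0.7941.
M₂ = 9.02 − 11.0605 + 5 = 2.9595.
L₁/L₂ = 10^(0.4(M₂ − M₁)) = 10^(0.4 × 2.1654) = 10^0.86616 = 7.3478.

L₁/L₂ = 7.35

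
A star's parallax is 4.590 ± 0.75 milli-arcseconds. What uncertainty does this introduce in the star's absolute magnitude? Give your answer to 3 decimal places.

σ_M = 0.355 mag

M = m − 5 log₁₀ d + 5 = m + 5 log₁₀ p + 5, so ∂M/∂p = 5/(p ln 10).
σ_M = (5/ln 10) · (σ_p/p) = 2.1715 × 0.75/4.590 = 2.1715 × 0.1634 = 0.35482.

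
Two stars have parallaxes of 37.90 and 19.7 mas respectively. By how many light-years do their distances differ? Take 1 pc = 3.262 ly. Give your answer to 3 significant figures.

d_A = 1/0.03790″ = 26.385 pc; d_B = 1/0.01970″ = 50.761 pc.
|d_B − d_A| = |50.761 − 26.385| = 24.376 pc = 24.376 × 3.262 ly = 79.515 ly.

79.5 ly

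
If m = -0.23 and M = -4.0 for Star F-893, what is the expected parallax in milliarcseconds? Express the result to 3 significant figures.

17.6 mas

m − M = -0.23 − (-4.0) = 3.77.
d = 10^((m−M)/5 + 1) = 10^1.754 = 56.754 pc.
p = 1/d = 1/56.754 = 0.01762 arcsec = 17.62 mas.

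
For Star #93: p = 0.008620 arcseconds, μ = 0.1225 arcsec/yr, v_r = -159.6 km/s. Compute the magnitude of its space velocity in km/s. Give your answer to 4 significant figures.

173.2 km/s

d = 1/p = 1/0.008620″ = 116.01 pc.
v_t = 4.740 μ d = 4.740 × 0.1225 × 116.01 = 67.361 km/s.
v = √(v_r² + v_t²) = √((-159.6)² + 67.361²) = √30009.7 = 173.23 km/s.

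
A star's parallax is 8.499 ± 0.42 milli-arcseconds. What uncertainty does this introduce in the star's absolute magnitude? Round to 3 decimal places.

M = m − 5 log₁₀ d + 5 = m + 5 log₁₀ p + 5, so ∂M/∂p = 5/(p ln 10).
σ_M = (5/ln 10) · (σ_p/p) = 2.1715 × 0.42/8.499 = 2.1715 × 0.049418 = 0.10731.

σ_M = 0.107 mag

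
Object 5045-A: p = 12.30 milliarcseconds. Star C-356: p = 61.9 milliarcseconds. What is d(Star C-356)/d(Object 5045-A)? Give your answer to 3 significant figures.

0.199

Since d = 1/p, d_B/d_A = p_A/p_B.
= 12.30 / 61.9 = 0.19871.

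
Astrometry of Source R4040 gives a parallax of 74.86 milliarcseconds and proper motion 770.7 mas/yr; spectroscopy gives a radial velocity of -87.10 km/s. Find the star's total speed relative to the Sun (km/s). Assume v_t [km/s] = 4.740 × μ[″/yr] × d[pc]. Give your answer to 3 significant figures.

d = 1/p = 1/0.07486″ = 13.358 pc.
μ = 770.7 mas/yr = 0.7707 ″/yr.
v_t = 4.740 μ d = 4.740 × 0.7707 × 13.358 = 48.798 km/s.
v = √(v_r² + v_t²) = √((-87.10)² + 48.798²) = √9967.65 = 99.838 km/s.

99.8 km/s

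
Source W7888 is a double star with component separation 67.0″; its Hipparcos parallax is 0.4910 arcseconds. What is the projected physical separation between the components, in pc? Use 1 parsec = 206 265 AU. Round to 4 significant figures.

0.0006616 pc

d = 1/p = 1/0.4910″ = 2.0367 pc.
At distance d (pc), an angle of θ arcsec spans θ·d AU: s = 67.0 × 2.0367 = 136.46 AU.
= 136.46 / 206265 = 0.00066158 pc.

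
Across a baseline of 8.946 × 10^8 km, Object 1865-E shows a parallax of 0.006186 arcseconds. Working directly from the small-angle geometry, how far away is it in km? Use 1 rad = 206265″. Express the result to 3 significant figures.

2.98 × 10^16 km

θ = 0.006186″ = 0.006186/206265 = 2.9991 × 10^-8 rad.
d = B/θ = (8.946 × 10^8) / (2.9991 × 10^-8) = 2.9829 × 10^16 km.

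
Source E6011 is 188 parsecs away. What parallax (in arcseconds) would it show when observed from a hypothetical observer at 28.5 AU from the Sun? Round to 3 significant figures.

p (arcsec) = B (AU) / d (pc).
p = 28.5 / 188 = 0.1516 arcsec.

0.152 arcsec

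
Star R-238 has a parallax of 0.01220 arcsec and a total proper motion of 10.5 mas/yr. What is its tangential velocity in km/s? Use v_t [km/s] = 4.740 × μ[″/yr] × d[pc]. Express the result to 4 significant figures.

4.080 km/s

d = 1/p = 1/0.01220″ = 81.967 pc.
μ = 10.5 mas/yr = 0.0105 ″/yr.
v_t = 4.74 × μ × d = 4.74 × 0.0105 × 81.967 = 4.0795 km/s.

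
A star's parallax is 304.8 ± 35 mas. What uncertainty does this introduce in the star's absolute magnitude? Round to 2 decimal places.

σ_M = 0.25 mag

M = m − 5 log₁₀ d + 5 = m + 5 log₁₀ p + 5, so ∂M/∂p = 5/(p ln 10).
σ_M = (5/ln 10) · (σ_p/p) = 2.1715 × 35/304.8 = 2.1715 × 0.11483 = 0.24935.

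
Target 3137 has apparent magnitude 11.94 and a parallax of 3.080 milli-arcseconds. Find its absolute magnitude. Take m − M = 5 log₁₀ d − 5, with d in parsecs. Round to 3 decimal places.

M = 4.383

d = 1/p = 1/0.003080″ = 324.68 pc.
m − M = 5 log₁₀(324.68) − 5 = 12.5573 − 5 = 7.5573.
M = m − (m − M) = 11.94 − 7.5573 = 4.383.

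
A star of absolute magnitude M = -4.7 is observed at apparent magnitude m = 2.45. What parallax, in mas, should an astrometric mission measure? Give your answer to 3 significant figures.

m − M = 2.45 − (-4.7) = 7.15.
d = 10^((m−M)/5 + 1) = 10^2.430 = 269.15 pc.
p = 1/d = 1/269.15 = 0.0037154 arcsec = 3.7154 mas.

3.72 mas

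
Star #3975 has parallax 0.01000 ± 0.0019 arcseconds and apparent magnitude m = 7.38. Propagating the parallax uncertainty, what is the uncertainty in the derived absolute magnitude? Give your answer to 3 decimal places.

σ_M = 0.413 mag

M = m − 5 log₁₀ d + 5 = m + 5 log₁₀ p + 5, so ∂M/∂p = 5/(p ln 10).
σ_M = (5/ln 10) · (σ_p/p) = 2.1715 × 0.0019/0.01000 = 2.1715 × 0.19 = 0.41259.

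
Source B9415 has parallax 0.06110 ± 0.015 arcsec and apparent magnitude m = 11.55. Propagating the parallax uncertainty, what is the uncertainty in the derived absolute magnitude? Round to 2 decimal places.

σ_M = 0.53 mag

M = m − 5 log₁₀ d + 5 = m + 5 log₁₀ p + 5, so ∂M/∂p = 5/(p ln 10).
σ_M = (5/ln 10) · (σ_p/p) = 2.1715 × 0.015/0.06110 = 2.1715 × 0.2455 = 0.5331.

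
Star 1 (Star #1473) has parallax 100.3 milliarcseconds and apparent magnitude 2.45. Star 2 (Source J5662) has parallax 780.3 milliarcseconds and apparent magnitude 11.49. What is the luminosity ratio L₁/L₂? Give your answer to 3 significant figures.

L₁/L₂ = 250000

d₁ = 1/p₁ = 1/0.1003″ = 9.9701 pc; d₂ = 1/p₂ = 1/0.7803″ = 1.2816 pc.
M₁ = m₁ − 5 log₁₀ d₁ + 5 = 2.45 − 4.9935 + 5 = 2.4565.
M₂ = 11.49 − 0.5388 + 5 = 15.9512.
L₁/L₂ = 10^(0.4(M₂ − M₁)) = 10^(0.4 × 13.4947) = 10^5.39788 = 2.4997 × 10^5.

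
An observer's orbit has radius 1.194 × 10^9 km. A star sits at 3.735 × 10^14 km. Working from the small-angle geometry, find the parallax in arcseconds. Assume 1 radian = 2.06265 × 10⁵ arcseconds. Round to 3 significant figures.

θ ≈ B/d = (1.194 × 10^9) / (3.735 × 10^14) = 3.1968 × 10^-6 rad.
In arcseconds: 3.1968 × 10^-6 × 206265 = 0.65939″.

0.659 arcsec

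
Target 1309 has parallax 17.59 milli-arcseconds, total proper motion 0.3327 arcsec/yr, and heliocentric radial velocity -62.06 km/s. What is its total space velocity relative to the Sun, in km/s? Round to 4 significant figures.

109.0 km/s

d = 1/p = 1/0.01759″ = 56.85 pc.
v_t = 4.740 μ d = 4.740 × 0.3327 × 56.85 = 89.652 km/s.
v = √(v_r² + v_t²) = √((-62.06)² + 89.652²) = √11888.9 = 109.04 km/s.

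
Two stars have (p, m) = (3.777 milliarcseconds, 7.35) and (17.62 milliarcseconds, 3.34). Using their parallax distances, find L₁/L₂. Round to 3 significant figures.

d₁ = 1/p₁ = 1/0.003777″ = 264.76 pc; d₂ = 1/p₂ = 1/0.01762″ = 56.754 pc.
M₁ = m₁ − 5 log₁₀ d₁ + 5 = 7.35 − 12.1143 + 5 = 0.2357.
M₂ = 3.34 − 8.7700 + 5 = -0.4300.
L₁/L₂ = 10^(0.4(M₂ − M₁)) = 10^(0.4 × (-0.6657)) = 10^(-0.26628) = 0.54165.

L₁/L₂ = 0.542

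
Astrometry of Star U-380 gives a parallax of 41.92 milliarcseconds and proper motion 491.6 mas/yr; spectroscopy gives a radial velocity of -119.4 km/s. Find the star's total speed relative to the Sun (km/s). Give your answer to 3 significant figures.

132 km/s

d = 1/p = 1/0.04192″ = 23.855 pc.
μ = 491.6 mas/yr = 0.4916 ″/yr.
v_t = 4.740 μ d = 4.740 × 0.4916 × 23.855 = 55.587 km/s.
v = √(v_r² + v_t²) = √((-119.4)² + 55.587²) = √17346.3 = 131.71 km/s.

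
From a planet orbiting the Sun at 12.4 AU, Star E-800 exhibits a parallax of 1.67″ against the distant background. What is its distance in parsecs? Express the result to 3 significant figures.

7.43 pc

With baseline B (in AU) and parallax p (in arcsec), d = B/p parsecs.
d = 12.4 / 1.67 = 7.4251 pc.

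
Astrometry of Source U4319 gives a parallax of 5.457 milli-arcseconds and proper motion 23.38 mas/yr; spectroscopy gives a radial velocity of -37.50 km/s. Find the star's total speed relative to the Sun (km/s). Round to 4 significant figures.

d = 1/p = 1/0.005457″ = 183.25 pc.
μ = 23.38 mas/yr = 0.02338 ″/yr.
v_t = 4.740 μ d = 4.740 × 0.02338 × 183.25 = 20.308 km/s.
v = √(v_r² + v_t²) = √((-37.50)² + 20.308²) = √1818.66 = 42.646 km/s.

42.65 km/s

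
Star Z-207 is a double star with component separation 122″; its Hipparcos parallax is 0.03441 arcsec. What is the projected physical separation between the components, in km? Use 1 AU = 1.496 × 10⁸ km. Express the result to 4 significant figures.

5.304 × 10^11 km

d = 1/p = 1/0.03441″ = 29.061 pc.
At distance d (pc), an angle of θ arcsec spans θ·d AU: s = 122 × 29.061 = 3545.4 AU.
= 3545.4 × 1.496 × 10⁸ km = 5.3039 × 10^11 km.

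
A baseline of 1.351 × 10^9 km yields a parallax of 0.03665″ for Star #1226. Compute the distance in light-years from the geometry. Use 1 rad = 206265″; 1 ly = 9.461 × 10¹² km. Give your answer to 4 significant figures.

803.7 ly

θ = 0.03665″ = 0.03665/206265 = 1.7768 × 10^-7 rad.
d = B/θ = (1.351 × 10^9) / (1.7768 × 10^-7) = 7.6036 × 10^15 km = (7.6036 × 10^15) / (9.461 × 10^12) ly = 803.68 ly.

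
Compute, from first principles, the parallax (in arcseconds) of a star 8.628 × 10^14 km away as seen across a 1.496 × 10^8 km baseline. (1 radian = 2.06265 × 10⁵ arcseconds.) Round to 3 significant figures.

0.0358 arcsec

θ ≈ B/d = (1.496 × 10^8) / (8.628 × 10^14) = 1.7339 × 10^-7 rad.
In arcseconds: 1.7339 × 10^-7 × 206265 = 0.035764″.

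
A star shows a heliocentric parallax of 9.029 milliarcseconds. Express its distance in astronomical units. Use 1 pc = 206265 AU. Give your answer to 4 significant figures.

2.284 × 10^7 AU

p = 9.029 milliarcseconds = 0.009029 arcsec.
d = 1/p = 1/0.009029 = 110.75 pc.
In AU: 110.75 × 206265 = 2.2844 × 10^7 AU.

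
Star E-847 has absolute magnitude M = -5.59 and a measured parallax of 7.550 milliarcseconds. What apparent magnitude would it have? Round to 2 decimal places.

m = 0.02

d = 1/p = 1/0.007550″ = 132.45 pc.
m − M = 5 log₁₀ d − 5 = 5 log₁₀(132.45) − 5 = 10.6103 − 5 = 5.6103.
m = M + (m − M) = -5.59 + 5.6103 = 0.02.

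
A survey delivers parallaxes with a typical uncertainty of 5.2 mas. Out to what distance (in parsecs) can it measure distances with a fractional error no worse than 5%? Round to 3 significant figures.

σ_d/d = σ_p/p, so the condition is σ_p/p ≤ 0.05, i.e. p ≥ σ_p/0.05.
p_min = 5.2/0.05 = 104 mas = 0.104 arcsec.
d_max = 1/p_min = 1/0.104 = 9.6154 pc.

9.62 pc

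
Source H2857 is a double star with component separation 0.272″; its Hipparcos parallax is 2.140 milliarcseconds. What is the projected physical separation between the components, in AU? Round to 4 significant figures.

127.1 AU

d = 1/p = 1/0.002140″ = 467.29 pc.
At distance d (pc), an angle of θ arcsec spans θ·d AU: s = 0.272 × 467.29 = 127.1 AU.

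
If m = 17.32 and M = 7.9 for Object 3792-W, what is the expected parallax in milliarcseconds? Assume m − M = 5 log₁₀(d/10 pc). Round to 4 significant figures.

1.306 mas

m − M = 17.32 − 7.9 = 9.42.
d = 10^((m−M)/5 + 1) = 10^2.884 = 765.6 pc.
p = 1/d = 1/765.6 = 0.0013062 arcsec = 1.3062 mas.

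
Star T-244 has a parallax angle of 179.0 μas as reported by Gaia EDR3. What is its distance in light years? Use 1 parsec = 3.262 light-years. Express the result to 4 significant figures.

p = 179.0 μas = 0.0001790 arcsec.
d = 1/p = 1/0.0001790 = 5586.6 pc.
In light-years: 5586.6 × 3.262 = 18223 ly.

18220 light years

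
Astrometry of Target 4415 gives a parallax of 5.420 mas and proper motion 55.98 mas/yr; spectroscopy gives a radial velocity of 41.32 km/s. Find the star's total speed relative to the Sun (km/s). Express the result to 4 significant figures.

d = 1/p = 1/0.005420″ = 184.5 pc.
μ = 55.98 mas/yr = 0.05598 ″/yr.
v_t = 4.740 μ d = 4.740 × 0.05598 × 184.5 = 48.956 km/s.
v = √(v_r² + v_t²) = √(41.32² + 48.956²) = √4104.03 = 64.063 km/s.

64.06 km/s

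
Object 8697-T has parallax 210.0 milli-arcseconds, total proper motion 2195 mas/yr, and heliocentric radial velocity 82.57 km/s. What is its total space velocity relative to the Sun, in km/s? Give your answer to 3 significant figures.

96.3 km/s

d = 1/p = 1/0.2100″ = 4.7619 pc.
μ = 2195 mas/yr = 2.195 ″/yr.
v_t = 4.740 μ d = 4.740 × 2.195 × 4.7619 = 49.544 km/s.
v = √(v_r² + v_t²) = √(82.57² + 49.544²) = √9272.41 = 96.293 km/s.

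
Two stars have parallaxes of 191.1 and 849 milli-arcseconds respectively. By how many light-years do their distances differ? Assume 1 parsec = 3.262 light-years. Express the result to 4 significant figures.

13.23 ly

d_A = 1/0.1911″ = 5.2329 pc; d_B = 1/0.8490″ = 1.1779 pc.
|d_B − d_A| = |1.1779 − 5.2329| = 4.055 pc = 4.055 × 3.262 ly = 13.227 ly.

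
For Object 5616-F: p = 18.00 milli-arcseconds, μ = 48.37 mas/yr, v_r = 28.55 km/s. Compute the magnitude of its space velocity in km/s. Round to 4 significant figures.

d = 1/p = 1/0.01800″ = 55.556 pc.
μ = 48.37 mas/yr = 0.04837 ″/yr.
v_t = 4.740 μ d = 4.740 × 0.04837 × 55.556 = 12.738 km/s.
v = √(v_r² + v_t²) = √(28.55² + 12.738²) = √977.359 = 31.263 km/s.

31.26 km/s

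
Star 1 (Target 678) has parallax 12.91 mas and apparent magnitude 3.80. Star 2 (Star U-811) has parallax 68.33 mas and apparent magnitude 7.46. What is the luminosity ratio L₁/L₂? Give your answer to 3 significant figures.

L₁/L₂ = 815

d₁ = 1/p₁ = 1/0.01291″ = 77.459 pc; d₂ = 1/p₂ = 1/0.06833″ = 14.635 pc.
M₁ = m₁ − 5 log₁₀ d₁ + 5 = 3.80 − 9.4454 + 5 = -0.6454.
M₂ = 7.46 − 5.8270 + 5 = 6.6330.
L₁/L₂ = 10^(0.4(M₂ − M₁)) = 10^(0.4 × 7.2784) = 10^2.91136 = 815.38.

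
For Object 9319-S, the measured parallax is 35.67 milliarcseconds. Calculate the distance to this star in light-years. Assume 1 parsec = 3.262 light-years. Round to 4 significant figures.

p = 35.67 milliarcseconds = 0.03567 arcsec.
d = 1/p = 1/0.03567 = 28.035 pc.
In light-years: 28.035 × 3.262 = 91.45 ly.

91.45 light years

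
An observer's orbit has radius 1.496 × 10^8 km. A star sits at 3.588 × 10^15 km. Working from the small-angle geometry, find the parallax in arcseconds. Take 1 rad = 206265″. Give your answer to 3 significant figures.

θ ≈ B/d = (1.496 × 10^8) / (3.588 × 10^15) = 4.1695 × 10^-8 rad.
In arcseconds: 4.1695 × 10^-8 × 206265 = 0.0086002″.

0.00860 arcsec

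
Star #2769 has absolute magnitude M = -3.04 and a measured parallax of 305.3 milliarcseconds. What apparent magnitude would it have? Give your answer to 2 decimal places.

m = -5.46

d = 1/p = 1/0.3053″ = 3.2755 pc.
m − M = 5 log₁₀ d − 5 = 5 log₁₀(3.2755) − 5 = 2.5764 − 5 = -2.4236.
m = M + (m − M) = -3.04 + (-2.4236) = -5.46.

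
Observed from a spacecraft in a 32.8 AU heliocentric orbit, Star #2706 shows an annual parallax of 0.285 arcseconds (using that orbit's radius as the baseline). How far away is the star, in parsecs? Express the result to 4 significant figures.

With baseline B (in AU) and parallax p (in arcsec), d = B/p parsecs.
d = 32.8 / 0.285 = 115.09 pc.

115.1 pc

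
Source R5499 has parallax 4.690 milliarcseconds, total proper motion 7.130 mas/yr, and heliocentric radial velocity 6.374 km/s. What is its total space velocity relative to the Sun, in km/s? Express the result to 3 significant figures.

9.62 km/s

d = 1/p = 1/0.004690″ = 213.22 pc.
μ = 7.130 mas/yr = 0.007130 ″/yr.
v_t = 4.740 μ d = 4.740 × 0.007130 × 213.22 = 7.206 km/s.
v = √(v_r² + v_t²) = √(6.374² + 7.206²) = √92.5543 = 9.6205 km/s.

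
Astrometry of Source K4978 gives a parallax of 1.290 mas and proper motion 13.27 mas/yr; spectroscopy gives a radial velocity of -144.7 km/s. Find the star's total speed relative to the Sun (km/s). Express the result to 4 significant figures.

d = 1/p = 1/0.001290″ = 775.19 pc.
μ = 13.27 mas/yr = 0.01327 ″/yr.
v_t = 4.740 μ d = 4.740 × 0.01327 × 775.19 = 48.759 km/s.
v = √(v_r² + v_t²) = √((-144.7)² + 48.759²) = √23315.5 = 152.69 km/s.

152.7 km/s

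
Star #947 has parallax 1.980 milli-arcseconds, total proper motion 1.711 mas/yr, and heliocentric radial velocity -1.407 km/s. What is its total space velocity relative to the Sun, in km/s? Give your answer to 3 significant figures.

d = 1/p = 1/0.001980″ = 505.05 pc.
μ = 1.711 mas/yr = 0.001711 ″/yr.
v_t = 4.740 μ d = 4.740 × 0.001711 × 505.05 = 4.096 km/s.
v = √(v_r² + v_t²) = √((-1.407)² + 4.096²) = √18.7569 = 4.3309 km/s.

4.33 km/s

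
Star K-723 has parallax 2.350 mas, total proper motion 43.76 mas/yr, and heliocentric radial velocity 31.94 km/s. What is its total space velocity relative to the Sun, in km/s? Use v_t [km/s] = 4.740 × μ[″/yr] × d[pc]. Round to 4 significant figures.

93.87 km/s

d = 1/p = 1/0.002350″ = 425.53 pc.
μ = 43.76 mas/yr = 0.04376 ″/yr.
v_t = 4.740 μ d = 4.740 × 0.04376 × 425.53 = 88.264 km/s.
v = √(v_r² + v_t²) = √(31.94² + 88.264²) = √8810.7 = 93.865 km/s.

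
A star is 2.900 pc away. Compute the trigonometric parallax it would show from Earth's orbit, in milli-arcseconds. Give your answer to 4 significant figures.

344.8 mas

p = 1/d = 1/2.9 = 0.34483 arcsec.
= 0.34483 × 1000 = 344.83 mas.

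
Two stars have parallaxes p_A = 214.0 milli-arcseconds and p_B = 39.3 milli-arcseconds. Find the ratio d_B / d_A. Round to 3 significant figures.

5.45

Since d = 1/p, d_B/d_A = p_A/p_B.
= 214.0 / 39.3 = 5.4453.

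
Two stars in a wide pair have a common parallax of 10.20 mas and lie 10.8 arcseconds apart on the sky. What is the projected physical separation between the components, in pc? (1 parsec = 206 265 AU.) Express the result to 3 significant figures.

d = 1/p = 1/0.01020″ = 98.039 pc.
At distance d (pc), an angle of θ arcsec spans θ·d AU: s = 10.8 × 98.039 = 1058.8 AU.
= 1058.8 / 206265 = 0.0051332 pc.

0.00513 pc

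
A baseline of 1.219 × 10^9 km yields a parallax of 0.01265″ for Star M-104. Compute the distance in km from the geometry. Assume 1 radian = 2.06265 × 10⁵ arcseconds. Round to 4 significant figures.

θ = 0.01265″ = 0.01265/206265 = 6.1329 × 10^-8 rad.
d = B/θ = (1.219 × 10^9) / (6.1329 × 10^-8) = 1.9876 × 10^16 km.

1.988 × 10^16 km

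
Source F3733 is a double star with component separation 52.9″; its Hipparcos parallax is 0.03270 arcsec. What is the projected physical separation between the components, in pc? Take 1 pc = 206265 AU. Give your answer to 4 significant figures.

0.007843 pc

d = 1/p = 1/0.03270″ = 30.581 pc.
At distance d (pc), an angle of θ arcsec spans θ·d AU: s = 52.9 × 30.581 = 1617.7 AU.
= 1617.7 / 206265 = 0.0078428 pc.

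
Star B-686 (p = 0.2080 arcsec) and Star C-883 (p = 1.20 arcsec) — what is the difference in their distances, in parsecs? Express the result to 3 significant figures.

3.97 pc

d_A = 1/0.2080″ = 4.8077 pc; d_B = 1/1.200″ = 0.83333 pc.
|d_B − d_A| = |0.83333 − 4.8077| = 3.9744 pc.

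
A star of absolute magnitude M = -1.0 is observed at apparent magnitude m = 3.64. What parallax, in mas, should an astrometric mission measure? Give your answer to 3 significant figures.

11.8 mas

m − M = 3.64 − (-1.0) = 4.64.
d = 10^((m−M)/5 + 1) = 10^1.928 = 84.723 pc.
p = 1/d = 1/84.723 = 0.011803 arcsec = 11.803 mas.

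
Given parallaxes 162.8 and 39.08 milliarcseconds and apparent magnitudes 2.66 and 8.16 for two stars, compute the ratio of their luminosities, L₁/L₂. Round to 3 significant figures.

L₁/L₂ = 9.13

d₁ = 1/p₁ = 1/0.1628″ = 6.1425 pc; d₂ = 1/p₂ = 1/0.03908″ = 25.589 pc.
M₁ = m₁ − 5 log₁₀ d₁ + 5 = 2.66 − 3.9417 + 5 = 3.7183.
M₂ = 8.16 − 7.0403 + 5 = 6.1197.
L₁/L₂ = 10^(0.4(M₂ − M₁)) = 10^(0.4 × 2.4014) = 10^0.96056 = 9.1319.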